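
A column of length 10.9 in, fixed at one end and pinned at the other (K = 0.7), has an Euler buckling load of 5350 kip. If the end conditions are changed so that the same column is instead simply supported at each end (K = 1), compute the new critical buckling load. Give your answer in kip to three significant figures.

P_cr ≈ 2620 kip

P_cr ∝ 1/K², so P_cr,new = P_cr,old × (K_old/K_new)² = 5350 × (0.7/1)²
= 5350 × 0.4900 = 2620 kip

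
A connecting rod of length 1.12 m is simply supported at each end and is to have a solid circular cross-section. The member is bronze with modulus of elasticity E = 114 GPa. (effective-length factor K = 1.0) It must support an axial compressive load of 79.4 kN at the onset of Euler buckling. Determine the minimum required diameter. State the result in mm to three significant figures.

d ≈ 36.6 mm

L_e = K·L = 1 × 1.12 = 1.120 m
Required I = P_cr·L_e²/(π²E) = 7.940×10^4 × 1.120² / (π² × 1.14×10^11) = 8.852×10^-8 m⁴
I_req = 8.852×10^4 mm⁴
Solid circle: I = πd⁴/64  ⇒  d = (64I/π)^(1/4) = (64×8.852×10^4/π)^(1/4) = 36.6 mm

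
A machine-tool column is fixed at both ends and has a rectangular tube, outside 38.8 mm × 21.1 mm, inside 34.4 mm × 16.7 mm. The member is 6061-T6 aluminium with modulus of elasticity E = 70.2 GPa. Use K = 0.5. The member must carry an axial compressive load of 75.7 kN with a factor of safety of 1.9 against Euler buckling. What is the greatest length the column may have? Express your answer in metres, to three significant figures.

Weak-axis I_min = (h_o·b_o³ − h_i·b_i³)/12 with b_o = 21.1, b_i = 16.70 mm (shorter outer/inner sides).
I_min = (38.8×21.1³ − 34.40×16.70³)/12 = 1.702×10^4 mm⁴
I = 1.702×10^-8 m⁴
Required critical load P_cr = n·P = 1.9 × 75.7 = 143.8 kN = 1.438×10^5 N
From P_cr = π²EI/(K·L)²:  L = (1/K)·√(π²EI/P_cr) = (1/0.5)·√(π²×7.02×10^10×1.702×10^-8/1.438×10^5)
L = 0.573 m

L_max ≈ 0.573 m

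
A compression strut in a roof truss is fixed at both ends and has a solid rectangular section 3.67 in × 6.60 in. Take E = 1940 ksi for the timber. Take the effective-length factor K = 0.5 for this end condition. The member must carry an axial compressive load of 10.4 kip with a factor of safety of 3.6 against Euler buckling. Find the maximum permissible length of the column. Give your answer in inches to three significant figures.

Buckling occurs about the weak axis: I_min = h·b³/12 with b = 3.67 in (the shorter side).
I_min = 6.60×3.67³/12 = 27.19 in⁴
Required critical load P_cr = n·P = 3.6 × 10.4 = 37.44 kip = 3.744×10^4 lb
From P_cr = π²EI/(K·L)²:  L = (1/K)·√(π²EI/P_cr) = (1/0.5)·√(π²×1.94×10^6×27.19/3.744×10^4)
L = 236 in

L_max ≈ 236 in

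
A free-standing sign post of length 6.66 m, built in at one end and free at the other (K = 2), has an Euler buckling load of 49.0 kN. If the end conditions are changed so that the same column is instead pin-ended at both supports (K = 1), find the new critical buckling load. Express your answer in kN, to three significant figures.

P_cr ≈ 196 kN

P_cr ∝ 1/K², so P_cr,new = P_cr,old × (K_old/K_new)² = 49.0 × (2/1)²
= 49.0 × 4.000 = 196 kN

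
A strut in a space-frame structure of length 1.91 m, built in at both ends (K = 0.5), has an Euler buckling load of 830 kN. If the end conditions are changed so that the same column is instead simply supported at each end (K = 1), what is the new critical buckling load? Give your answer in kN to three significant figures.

P_cr ∝ 1/K², so P_cr,new = P_cr,old × (K_old/K_new)² = 830 × (0.5/1)²
= 830 × 0.2500 = 208 kN

P_cr ≈ 208 kN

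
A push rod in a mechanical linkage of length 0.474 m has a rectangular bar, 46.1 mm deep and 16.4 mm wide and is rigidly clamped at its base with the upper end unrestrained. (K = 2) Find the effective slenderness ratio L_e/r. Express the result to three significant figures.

For a rectangle r_min = b/√12 = 16.4/√12 = 4.734 mm
L_e = K·L = 2 × 0.474 m = 0.9480 m = 948.00 mm
λ = L_e / r_min = 948.00 / 4.734 = 200

λ ≈ 200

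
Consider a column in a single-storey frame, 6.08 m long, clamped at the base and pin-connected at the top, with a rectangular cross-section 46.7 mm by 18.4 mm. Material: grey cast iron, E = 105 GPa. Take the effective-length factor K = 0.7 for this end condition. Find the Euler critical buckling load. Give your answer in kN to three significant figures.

P_cr ≈ 1.39 kN

Buckling occurs about the weak axis: I_min = h·b³/12 with b = 18.4 mm (the shorter side).
I_min = 46.7×18.4³/12 = 2.424×10^4 mm⁴
I = 2.424×10^4 mm⁴ = 2.424×10^-8 m⁴
Effective length L_e = K·L = 0.7 × 6.08 = 4.256 m
P_cr = π²EI / L_e² = π² × 105×10⁹ × 2.424×10^-8 / 4.256² = 1.387×10^3 N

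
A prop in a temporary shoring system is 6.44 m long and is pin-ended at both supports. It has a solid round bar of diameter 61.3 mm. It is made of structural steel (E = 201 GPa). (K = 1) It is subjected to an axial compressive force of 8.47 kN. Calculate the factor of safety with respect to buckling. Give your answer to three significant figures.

I = πd⁴/64 = π×61.3⁴/64 = 6.931×10^5 mm⁴
I = 6.931×10^5 mm⁴ = 6.931×10^-7 m⁴
Effective length L_e = K·L = 1 × 6.44 = 6.440 m
P_cr = π²EI / L_e² = π² × 201×10⁹ × 6.931×10^-7 / 6.440² = 3.315×10^4 N
Factor of safety n = P_cr / P = 33.154 / 8.47 = 3.91

n ≈ 3.91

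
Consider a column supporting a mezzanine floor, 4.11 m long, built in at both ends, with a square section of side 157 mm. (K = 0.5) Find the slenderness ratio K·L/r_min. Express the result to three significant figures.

For a square r = a/√12 = 157/√12 = 45.32 mm
L_e = K·L = 0.5 × 4.11 m = 2.055 m = 2055.0 mm
λ = L_e / r_min = 2055.0 / 45.32 = 45.3

λ ≈ 45.3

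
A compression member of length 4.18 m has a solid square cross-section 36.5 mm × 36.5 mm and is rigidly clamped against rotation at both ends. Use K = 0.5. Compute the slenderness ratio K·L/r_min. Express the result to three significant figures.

λ ≈ 198

For a square r = a/√12 = 36.5/√12 = 10.54 mm
L_e = K·L = 0.5 × 4.18 m = 2.090 m = 2090.0 mm
λ = L_e / r_min = 2090.0 / 10.54 = 198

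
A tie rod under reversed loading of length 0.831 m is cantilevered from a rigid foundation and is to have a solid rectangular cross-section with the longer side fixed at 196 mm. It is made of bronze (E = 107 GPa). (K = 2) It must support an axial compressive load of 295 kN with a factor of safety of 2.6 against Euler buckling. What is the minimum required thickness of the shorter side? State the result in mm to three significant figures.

Required P_cr = n·P = 2.6 × 295 = 767.0 kN
L_e = K·L = 2 × 0.831 = 1.662 m
Required I = P_cr·L_e²/(π²E) = 7.670×10^5 × 1.662² / (π² × 1.07×10^11) = 2.006×10^-6 m⁴
I_req = 2.006×10^6 mm⁴
Rectangle, weak axis: I_min = h·b³/12 with h = 196 mm fixed  ⇒  b = (12I/h)^(1/3) = 49.7 mm

b ≈ 49.7 mm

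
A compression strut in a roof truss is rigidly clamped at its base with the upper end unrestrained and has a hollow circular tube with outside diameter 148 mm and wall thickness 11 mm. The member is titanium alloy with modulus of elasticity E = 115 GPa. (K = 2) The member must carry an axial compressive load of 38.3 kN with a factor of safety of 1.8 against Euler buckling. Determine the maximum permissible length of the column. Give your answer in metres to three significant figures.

L_max ≈ 6.78 m

Inner diameter d_i = 148 − 2×11 = 126.0 mm
I = π(d_o⁴ − d_i⁴)/64 = π(148⁴ − 126.0⁴)/64 = 1.118×10^7 mm⁴
I = 1.118×10^-5 m⁴
Required critical load P_cr = n·P = 1.8 × 38.3 = 68.94 kN = 6.894×10^4 N
From P_cr = π²EI/(K·L)²:  L = (1/K)·√(π²EI/P_cr) = (1/2)·√(π²×1.15×10^11×1.118×10^-5/6.894×10^4)
L = 6.78 m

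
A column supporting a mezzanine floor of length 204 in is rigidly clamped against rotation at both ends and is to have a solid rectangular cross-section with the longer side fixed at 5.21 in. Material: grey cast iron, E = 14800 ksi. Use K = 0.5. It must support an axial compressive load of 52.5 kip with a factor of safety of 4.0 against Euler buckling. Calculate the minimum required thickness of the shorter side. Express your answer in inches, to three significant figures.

b ≈ 3.25 in

Required P_cr = n·P = 4.0 × 52.5 = 210.0 kip
L_e = K·L = 0.5 × 204 = 102.0 in
Required I = P_cr·L_e²/(π²E) = 2.100×10^5 × 102.0² / (π² × 1.48×10^7) = 14.96 in⁴
Rectangle, weak axis: I_min = h·b³/12 with h = 5.21 in fixed  ⇒  b = (12I/h)^(1/3) = 3.25 in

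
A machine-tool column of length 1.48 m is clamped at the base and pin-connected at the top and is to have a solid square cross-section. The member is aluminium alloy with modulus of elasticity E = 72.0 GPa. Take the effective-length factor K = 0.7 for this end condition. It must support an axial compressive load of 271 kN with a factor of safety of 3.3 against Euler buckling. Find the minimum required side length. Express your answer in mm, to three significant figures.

Required P_cr = n·P = 3.3 × 271 = 894.3 kN
L_e = K·L = 0.7 × 1.48 = 1.036 m
Required I = P_cr·L_e²/(π²E) = 8.943×10^5 × 1.036² / (π² × 7.20×10^10) = 1.351×10^-6 m⁴
I_req = 1.351×10^6 mm⁴
Solid square: I = a⁴/12  ⇒  a = (12I)^(1/4) = (12×1.351×10^6)^(1/4) = 63.5 mm

a ≈ 63.5 mm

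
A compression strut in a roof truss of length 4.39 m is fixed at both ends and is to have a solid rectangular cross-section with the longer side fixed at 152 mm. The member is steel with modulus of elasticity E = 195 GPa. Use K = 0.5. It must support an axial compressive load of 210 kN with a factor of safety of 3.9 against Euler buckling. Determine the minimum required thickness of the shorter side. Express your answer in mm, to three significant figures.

Required P_cr = n·P = 3.9 × 210 = 819.0 kN
L_e = K·L = 0.5 × 4.39 = 2.195 m
Required I = P_cr·L_e²/(π²E) = 8.190×10^5 × 2.195² / (π² × 1.95×10^11) = 2.050×10^-6 m⁴
I_req = 2.050×10^6 mm⁴
Rectangle, weak axis: I_min = h·b³/12 with h = 152 mm fixed  ⇒  b = (12I/h)^(1/3) = 54.5 mm

b ≈ 54.5 mm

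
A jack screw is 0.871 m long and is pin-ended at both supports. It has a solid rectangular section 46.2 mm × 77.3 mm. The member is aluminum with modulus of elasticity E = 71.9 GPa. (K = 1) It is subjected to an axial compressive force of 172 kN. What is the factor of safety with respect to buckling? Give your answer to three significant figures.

Buckling occurs about the weak axis: I_min = h·b³/12 with b = 46.2 mm (the shorter side).
I_min = 77.3×46.2³/12 = 6.352×10^5 mm⁴
I = 6.352×10^5 mm⁴ = 6.352×10^-7 m⁴
Effective length L_e = K·L = 1 × 0.871 = 0.8710 m
P_cr = π²EI / L_e² = π² × 71.9×10⁹ × 6.352×10^-7 / 0.8710² = 5.942×10^5 N
Factor of safety n = P_cr / P = 594.18 / 172 = 3.45

n ≈ 3.45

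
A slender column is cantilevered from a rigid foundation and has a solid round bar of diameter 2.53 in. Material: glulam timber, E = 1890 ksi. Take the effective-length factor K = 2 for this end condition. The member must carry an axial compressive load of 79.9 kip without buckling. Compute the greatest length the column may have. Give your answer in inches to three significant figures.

I = πd⁴/64 = π×2.53⁴/64 = 2.011 in⁴
At the buckling limit P_cr = P = 7.990×10^4 lb
From P_cr = π²EI/(K·L)²:  L = (1/K)·√(π²EI/P_cr) = (1/2)·√(π²×1.89×10^6×2.011/7.990×10^4)
L = 10.8 in

L_max ≈ 10.8 in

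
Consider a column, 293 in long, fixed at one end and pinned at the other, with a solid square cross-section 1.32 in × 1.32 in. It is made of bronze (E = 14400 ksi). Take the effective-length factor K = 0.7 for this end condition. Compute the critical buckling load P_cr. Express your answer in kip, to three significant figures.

P_cr ≈ 0.855 kip

I = a⁴/12 = 1.32⁴/12 = 0.2530 in⁴
Effective length L_e = K·L = 0.7 × 293 = 205.1 in
P_cr = π²EI / L_e² = π² × 14400×10³ × 0.2530 / 205.1² = 854.8 lb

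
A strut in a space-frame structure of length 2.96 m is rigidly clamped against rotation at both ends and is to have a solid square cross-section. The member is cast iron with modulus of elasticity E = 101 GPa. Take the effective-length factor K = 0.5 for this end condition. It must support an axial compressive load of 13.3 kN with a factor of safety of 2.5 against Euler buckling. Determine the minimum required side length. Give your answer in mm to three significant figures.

Required P_cr = n·P = 2.5 × 13.3 = 33.25 kN
L_e = K·L = 0.5 × 2.96 = 1.480 m
Required I = P_cr·L_e²/(π²E) = 3.325×10^4 × 1.480² / (π² × 1.01×10^11) = 7.306×10^-8 m⁴
I_req = 7.306×10^4 mm⁴
Solid square: I = a⁴/12  ⇒  a = (12I)^(1/4) = (12×7.306×10^4)^(1/4) = 30.6 mm

a ≈ 30.6 mm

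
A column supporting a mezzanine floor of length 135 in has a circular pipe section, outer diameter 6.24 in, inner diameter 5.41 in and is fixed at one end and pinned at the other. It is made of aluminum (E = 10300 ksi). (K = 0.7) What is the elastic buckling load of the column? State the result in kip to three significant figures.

P_cr ≈ 369 kip

d_o = 6.24 in, d_i = 5.41 in
I = π(d_o⁴ − d_i⁴)/64 = π(6.24⁴ − 5.410⁴)/64 = 32.37 in⁴
Effective length L_e = K·L = 0.7 × 135 = 94.50 in
P_cr = π²EI / L_e² = π² × 10300×10³ × 32.37 / 94.50² = 3.685×10^5 lb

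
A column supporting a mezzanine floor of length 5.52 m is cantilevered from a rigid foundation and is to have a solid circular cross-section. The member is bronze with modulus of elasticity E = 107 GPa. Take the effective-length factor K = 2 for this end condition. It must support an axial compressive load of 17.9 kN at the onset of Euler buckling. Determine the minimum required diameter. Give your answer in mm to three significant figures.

L_e = K·L = 2 × 5.52 = 11.04 m
Required I = P_cr·L_e²/(π²E) = 1.790×10^4 × 11.04² / (π² × 1.07×10^11) = 2.066×10^-6 m⁴
I_req = 2.066×10^6 mm⁴
Solid circle: I = πd⁴/64  ⇒  d = (64I/π)^(1/4) = (64×2.066×10^6/π)^(1/4) = 80.5 mm

d ≈ 80.5 mm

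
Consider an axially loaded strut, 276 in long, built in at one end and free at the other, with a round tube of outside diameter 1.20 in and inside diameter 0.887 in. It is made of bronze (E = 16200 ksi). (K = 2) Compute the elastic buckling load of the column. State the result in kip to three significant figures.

P_cr ≈ 0.0375 kip

d_o = 1.20 in, d_i = 0.887 in
I = π(d_o⁴ − d_i⁴)/64 = π(1.20⁴ − 0.8870⁴)/64 = 7.140×10^-2 in⁴
Effective length L_e = K·L = 2 × 276 = 552.0 in
P_cr = π²EI / L_e² = π² × 16200×10³ × 7.140×10^-2 / 552.0² = 37.47 lb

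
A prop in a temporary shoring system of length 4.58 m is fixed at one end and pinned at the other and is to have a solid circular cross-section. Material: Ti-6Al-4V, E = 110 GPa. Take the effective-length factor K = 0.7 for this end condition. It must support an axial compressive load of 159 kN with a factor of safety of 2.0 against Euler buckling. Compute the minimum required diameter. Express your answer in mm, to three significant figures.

d ≈ 88.5 mm

Required P_cr = n·P = 2.0 × 159 = 318.0 kN
L_e = K·L = 0.7 × 4.58 = 3.206 m
Required I = P_cr·L_e²/(π²E) = 3.180×10^5 × 3.206² / (π² × 1.10×10^11) = 3.011×10^-6 m⁴
I_req = 3.011×10^6 mm⁴
Solid circle: I = πd⁴/64  ⇒  d = (64I/π)^(1/4) = (64×3.011×10^6/π)^(1/4) = 88.5 mm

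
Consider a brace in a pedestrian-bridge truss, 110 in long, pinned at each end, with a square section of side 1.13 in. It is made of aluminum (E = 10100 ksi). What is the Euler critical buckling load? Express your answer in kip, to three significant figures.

P_cr ≈ 1.12 kip

I = a⁴/12 = 1.13⁴/12 = 0.1359 in⁴
Effective length L_e = K·L = 1 × 110 = 110.0 in
P_cr = π²EI / L_e² = π² × 10100×10³ × 0.1359 / 110.0² = 1.119×10^3 lb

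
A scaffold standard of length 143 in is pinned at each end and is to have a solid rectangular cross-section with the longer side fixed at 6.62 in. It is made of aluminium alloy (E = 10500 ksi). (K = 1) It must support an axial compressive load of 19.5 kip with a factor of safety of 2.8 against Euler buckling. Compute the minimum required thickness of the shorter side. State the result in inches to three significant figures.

Required P_cr = n·P = 2.8 × 19.5 = 54.60 kip
L_e = K·L = 1 × 143 = 143.0 in
Required I = P_cr·L_e²/(π²E) = 5.460×10^4 × 143.0² / (π² × 1.05×10^7) = 10.77 in⁴
Rectangle, weak axis: I_min = h·b³/12 with h = 6.62 in fixed  ⇒  b = (12I/h)^(1/3) = 2.69 in

b ≈ 2.69 in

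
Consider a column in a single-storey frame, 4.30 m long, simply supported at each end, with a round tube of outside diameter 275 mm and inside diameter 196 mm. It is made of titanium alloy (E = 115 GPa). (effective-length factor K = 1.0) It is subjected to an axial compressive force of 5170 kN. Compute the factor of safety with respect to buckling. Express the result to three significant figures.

d_o = 275 mm, d_i = 196 mm
I = π(d_o⁴ − d_i⁴)/64 = π(275⁴ − 196.0⁴)/64 = 2.083×10^8 mm⁴
I = 2.083×10^8 mm⁴ = 2.083×10^-4 m⁴
Effective length L_e = K·L = 1 × 4.30 = 4.300 m
P_cr = π²EI / L_e² = π² × 115×10⁹ × 2.083×10^-4 / 4.300² = 1.279×10^7 N
Factor of safety n = P_cr / P = 12786 / 5170 = 2.47

n ≈ 2.47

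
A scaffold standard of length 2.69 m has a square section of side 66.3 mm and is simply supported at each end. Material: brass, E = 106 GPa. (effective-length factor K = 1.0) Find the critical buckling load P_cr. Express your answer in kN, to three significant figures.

I = a⁴/12 = 66.3⁴/12 = 1.610×10^6 mm⁴
I = 1.610×10^6 mm⁴ = 1.610×10^-6 m⁴
Effective length L_e = K·L = 1 × 2.69 = 2.690 m
P_cr = π²EI / L_e² = π² × 106×10⁹ × 1.610×10^-6 / 2.690² = 2.328×10^5 N

P_cr ≈ 233 kN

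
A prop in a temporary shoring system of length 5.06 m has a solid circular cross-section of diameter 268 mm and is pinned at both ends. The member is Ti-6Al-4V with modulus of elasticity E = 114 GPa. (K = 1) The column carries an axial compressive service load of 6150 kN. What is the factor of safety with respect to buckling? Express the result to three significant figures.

I = πd⁴/64 = π×268⁴/64 = 2.532×10^8 mm⁴
I = 2.532×10^8 mm⁴ = 2.532×10^-4 m⁴
Effective length L_e = K·L = 1 × 5.06 = 5.060 m
P_cr = π²EI / L_e² = π² × 114×10⁹ × 2.532×10^-4 / 5.060² = 1.113×10^7 N
Factor of safety n = P_cr / P = 11128 / 6150 = 1.81

n ≈ 1.81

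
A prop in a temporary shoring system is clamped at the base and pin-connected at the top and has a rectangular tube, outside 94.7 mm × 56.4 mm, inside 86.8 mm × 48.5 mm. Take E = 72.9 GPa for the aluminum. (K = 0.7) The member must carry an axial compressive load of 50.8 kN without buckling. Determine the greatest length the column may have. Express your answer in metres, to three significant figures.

L_max ≈ 4.13 m

Weak-axis I_min = (h_o·b_o³ − h_i·b_i³)/12 with b_o = 56.4, b_i = 48.50 mm (shorter outer/inner sides).
I_min = (94.7×56.4³ − 86.80×48.50³)/12 = 5.906×10^5 mm⁴
I = 5.906×10^-7 m⁴
At the buckling limit P_cr = P = 5.080×10^4 N
From P_cr = π²EI/(K·L)²:  L = (1/K)·√(π²EI/P_cr) = (1/0.7)·√(π²×7.29×10^10×5.906×10^-7/5.080×10^4)
L = 4.13 m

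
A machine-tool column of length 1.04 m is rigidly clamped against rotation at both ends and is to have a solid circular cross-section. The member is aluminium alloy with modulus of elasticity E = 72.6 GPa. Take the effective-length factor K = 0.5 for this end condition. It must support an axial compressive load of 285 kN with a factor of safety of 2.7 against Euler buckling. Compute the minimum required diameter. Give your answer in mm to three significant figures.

d ≈ 49.3 mm

Required P_cr = n·P = 2.7 × 285 = 769.5 kN
L_e = K·L = 0.5 × 1.04 = 0.5200 m
Required I = P_cr·L_e²/(π²E) = 7.695×10^5 × 0.5200² / (π² × 7.26×10^10) = 2.904×10^-7 m⁴
I_req = 2.904×10^5 mm⁴
Solid circle: I = πd⁴/64  ⇒  d = (64I/π)^(1/4) = (64×2.904×10^5/π)^(1/4) = 49.3 mm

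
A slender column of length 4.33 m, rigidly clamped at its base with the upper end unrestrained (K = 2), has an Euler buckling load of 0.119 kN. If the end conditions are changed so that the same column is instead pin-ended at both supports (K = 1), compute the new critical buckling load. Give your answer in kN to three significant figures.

P_cr ≈ 0.476 kN

P_cr ∝ 1/K², so P_cr,new = P_cr,old × (K_old/K_new)² = 0.119 × (2/1)²
= 0.119 × 4.000 = 0.476 kN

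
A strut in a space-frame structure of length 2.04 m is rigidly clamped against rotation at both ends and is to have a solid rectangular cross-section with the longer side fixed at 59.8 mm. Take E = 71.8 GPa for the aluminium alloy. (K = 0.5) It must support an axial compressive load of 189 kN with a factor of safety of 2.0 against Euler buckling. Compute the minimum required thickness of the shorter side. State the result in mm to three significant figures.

b ≈ 48.1 mm

Required P_cr = n·P = 2.0 × 189 = 378.0 kN
L_e = K·L = 0.5 × 2.04 = 1.020 m
Required I = P_cr·L_e²/(π²E) = 3.780×10^5 × 1.020² / (π² × 7.18×10^10) = 5.550×10^-7 m⁴
I_req = 5.550×10^5 mm⁴
Rectangle, weak axis: I_min = h·b³/12 with h = 59.8 mm fixed  ⇒  b = (12I/h)^(1/3) = 48.1 mm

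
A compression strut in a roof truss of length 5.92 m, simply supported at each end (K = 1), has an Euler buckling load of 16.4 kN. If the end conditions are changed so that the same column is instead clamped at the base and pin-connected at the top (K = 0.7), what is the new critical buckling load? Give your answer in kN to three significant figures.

P_cr ≈ 33.5 kN

P_cr ∝ 1/K², so P_cr,new = P_cr,old × (K_old/K_new)² = 16.4 × (1/0.7)²
= 16.4 × 2.041 = 33.5 kN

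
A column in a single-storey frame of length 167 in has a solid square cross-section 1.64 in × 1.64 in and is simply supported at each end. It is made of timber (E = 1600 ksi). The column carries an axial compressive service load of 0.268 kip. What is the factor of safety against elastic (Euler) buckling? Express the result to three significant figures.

I = a⁴/12 = 1.64⁴/12 = 0.6028 in⁴
Effective length L_e = K·L = 1 × 167 = 167.0 in
P_cr = π²EI / L_e² = π² × 1600×10³ × 0.6028 / 167.0² = 341.3 lb
Factor of safety n = P_cr / P = 0.34134 / 0.268 = 1.27

n ≈ 1.27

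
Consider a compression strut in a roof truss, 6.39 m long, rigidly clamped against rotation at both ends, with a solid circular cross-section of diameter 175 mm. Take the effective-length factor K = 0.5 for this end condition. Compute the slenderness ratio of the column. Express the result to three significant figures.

λ ≈ 73.0

For a solid circle r = d/4 = 175/4 = 43.75 mm
L_e = K·L = 0.5 × 6.39 m = 3.195 m = 3195.0 mm
λ = L_e / r_min = 3195.0 / 43.75 = 73.0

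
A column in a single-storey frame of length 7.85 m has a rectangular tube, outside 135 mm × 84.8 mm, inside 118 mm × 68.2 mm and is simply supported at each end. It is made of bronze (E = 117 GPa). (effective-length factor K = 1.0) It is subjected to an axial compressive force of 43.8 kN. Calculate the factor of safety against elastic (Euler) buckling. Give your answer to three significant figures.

n ≈ 1.60

Weak-axis I_min = (h_o·b_o³ − h_i·b_i³)/12 with b_o = 84.8, b_i = 68.20 mm (shorter outer/inner sides).
I_min = (135×84.8³ − 118.0×68.20³)/12 = 3.741×10^6 mm⁴
I = 3.741×10^6 mm⁴ = 3.741×10^-6 m⁴
Effective length L_e = K·L = 1 × 7.85 = 7.850 m
P_cr = π²EI / L_e² = π² × 117×10⁹ × 3.741×10^-6 / 7.850² = 7.010×10^4 N
Factor of safety n = P_cr / P = 70.102 / 43.8 = 1.60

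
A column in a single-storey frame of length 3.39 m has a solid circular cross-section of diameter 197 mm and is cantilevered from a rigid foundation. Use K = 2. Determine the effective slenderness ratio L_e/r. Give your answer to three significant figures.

I = πd⁴/64 = π×197⁴/64 = 7.393×10^7 mm⁴
A = 3.048×10^4 mm²;  r_min = √(I/A) = √(7.393×10^7/3.048×10^4) = 49.25 mm
L_e = K·L = 2 × 3.39 m = 6.780 m = 6780.0 mm
λ = L_e / r_min = 6780.0 / 49.25 = 138

λ ≈ 138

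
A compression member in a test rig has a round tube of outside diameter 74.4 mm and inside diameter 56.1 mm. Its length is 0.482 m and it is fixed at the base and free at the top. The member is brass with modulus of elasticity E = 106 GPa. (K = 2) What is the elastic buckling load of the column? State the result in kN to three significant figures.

P_cr ≈ 1150 kN

d_o = 74.4 mm, d_i = 56.1 mm
I = π(d_o⁴ − d_i⁴)/64 = π(74.4⁴ − 56.10⁴)/64 = 1.018×10^6 mm⁴
I = 1.018×10^6 mm⁴ = 1.018×10^-6 m⁴
Effective length L_e = K·L = 2 × 0.482 = 0.9640 m
P_cr = π²EI / L_e² = π² × 106×10⁹ × 1.018×10^-6 / 0.9640² = 1.146×10^6 N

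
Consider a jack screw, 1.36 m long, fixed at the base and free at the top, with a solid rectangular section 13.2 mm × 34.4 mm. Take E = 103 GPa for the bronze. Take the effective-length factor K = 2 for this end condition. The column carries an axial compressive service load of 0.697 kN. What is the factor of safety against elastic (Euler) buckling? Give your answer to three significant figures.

Buckling occurs about the weak axis: I_min = h·b³/12 with b = 13.2 mm (the shorter side).
I_min = 34.4×13.2³/12 = 6.593×10^3 mm⁴
I = 6.593×10^3 mm⁴ = 6.593×10^-9 m⁴
Effective length L_e = K·L = 2 × 1.36 = 2.720 m
P_cr = π²EI / L_e² = π² × 103×10⁹ × 6.593×10^-9 / 2.720² = 905.9 N
Factor of safety n = P_cr / P = 0.90594 / 0.697 = 1.30

n ≈ 1.30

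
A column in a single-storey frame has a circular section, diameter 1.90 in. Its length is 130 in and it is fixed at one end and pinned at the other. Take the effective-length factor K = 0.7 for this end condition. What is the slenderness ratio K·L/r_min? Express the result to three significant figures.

I = πd⁴/64 = π×1.90⁴/64 = 0.6397 in⁴
A = 2.835 in²;  r_min = √(I/A) = √(0.6397/2.835) = 0.4750 in
L_e = K·L = 0.7 × 130 = 91.00 in
λ = L_e / r_min = 91.000 / 0.4750 = 192

λ ≈ 192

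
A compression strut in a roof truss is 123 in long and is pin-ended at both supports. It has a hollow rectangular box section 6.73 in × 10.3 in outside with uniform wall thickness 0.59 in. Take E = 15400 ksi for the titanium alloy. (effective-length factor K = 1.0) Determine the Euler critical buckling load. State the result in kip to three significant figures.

Inner dimensions: h_i = 10.3 − 2×0.59 = 9.120 in, b_i = 6.73 − 2×0.59 = 5.550 in
Weak-axis I_min = (h_o·b_o³ − h_i·b_i³)/12 with b_o = 6.73, b_i = 5.550 in (shorter outer/inner sides).
I_min = (10.3×6.73³ − 9.120×5.550³)/12 = 131.7 in⁴
Effective length L_e = K·L = 1 × 123 = 123.0 in
P_cr = π²EI / L_e² = π² × 15400×10³ × 131.7 / 123.0² = 1.323×10^6 lb

P_cr ≈ 1320 kip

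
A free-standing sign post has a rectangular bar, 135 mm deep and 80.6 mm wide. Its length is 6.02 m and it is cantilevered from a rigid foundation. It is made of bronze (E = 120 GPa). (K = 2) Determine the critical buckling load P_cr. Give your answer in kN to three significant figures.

P_cr ≈ 48.1 kN

Buckling occurs about the weak axis: I_min = h·b³/12 with b = 80.6 mm (the shorter side).
I_min = 135×80.6³/12 = 5.891×10^6 mm⁴
I = 5.891×10^6 mm⁴ = 5.891×10^-6 m⁴
Effective length L_e = K·L = 2 × 6.02 = 12.04 m
P_cr = π²EI / L_e² = π² × 120×10⁹ × 5.891×10^-6 / 12.04² = 4.813×10^4 N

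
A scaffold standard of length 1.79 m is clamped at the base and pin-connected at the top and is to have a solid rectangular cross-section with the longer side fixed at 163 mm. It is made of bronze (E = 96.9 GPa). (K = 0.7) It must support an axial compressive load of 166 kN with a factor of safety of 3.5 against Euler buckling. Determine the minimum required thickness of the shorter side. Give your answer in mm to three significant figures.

Required P_cr = n·P = 3.5 × 166 = 581.0 kN
L_e = K·L = 0.7 × 1.79 = 1.253 m
Required I = P_cr·L_e²/(π²E) = 5.810×10^5 × 1.253² / (π² × 9.69×10^10) = 9.538×10^-7 m⁴
I_req = 9.538×10^5 mm⁴
Rectangle, weak axis: I_min = h·b³/12 with h = 163 mm fixed  ⇒  b = (12I/h)^(1/3) = 41.3 mm

b ≈ 41.3 mm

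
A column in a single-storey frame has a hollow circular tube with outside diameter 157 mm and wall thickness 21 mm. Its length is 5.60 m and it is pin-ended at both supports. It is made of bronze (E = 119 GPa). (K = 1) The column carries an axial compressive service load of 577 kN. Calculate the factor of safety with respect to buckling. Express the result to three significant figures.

Inner diameter d_i = 157 − 2×21 = 115.0 mm
I = π(d_o⁴ − d_i⁴)/64 = π(157⁴ − 115.0⁴)/64 = 2.124×10^7 mm⁴
I = 2.124×10^7 mm⁴ = 2.124×10^-5 m⁴
Effective length L_e = K·L = 1 × 5.60 = 5.600 m
P_cr = π²EI / L_e² = π² × 119×10⁹ × 2.124×10^-5 / 5.600² = 7.954×10^5 N
Factor of safety n = P_cr / P = 795.43 / 577 = 1.38

n ≈ 1.38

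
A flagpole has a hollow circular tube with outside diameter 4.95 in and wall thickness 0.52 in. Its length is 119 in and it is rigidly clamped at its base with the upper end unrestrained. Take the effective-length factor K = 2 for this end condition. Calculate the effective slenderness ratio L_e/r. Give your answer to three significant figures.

λ ≈ 151

Inner diameter d_i = 4.95 − 2×0.52 = 3.910 in
I = π(d_o⁴ − d_i⁴)/64 = π(4.95⁴ − 3.910⁴)/64 = 18.00 in⁴
A = 7.237 in²;  r_min = √(I/A) = √(18.00/7.237) = 1.577 in
L_e = K·L = 2 × 119 = 238.0 in
λ = L_e / r_min = 238.00 / 1.577 = 151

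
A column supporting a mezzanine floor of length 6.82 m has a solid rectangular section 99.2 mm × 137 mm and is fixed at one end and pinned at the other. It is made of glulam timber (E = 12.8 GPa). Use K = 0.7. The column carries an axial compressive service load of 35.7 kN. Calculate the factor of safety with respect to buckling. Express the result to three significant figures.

n ≈ 1.73

Buckling occurs about the weak axis: I_min = h·b³/12 with b = 99.2 mm (the shorter side).
I_min = 137×99.2³/12 = 1.114×10^7 mm⁴
I = 1.114×10^7 mm⁴ = 1.114×10^-5 m⁴
Effective length L_e = K·L = 0.7 × 6.82 = 4.774 m
P_cr = π²EI / L_e² = π² × 12.8×10⁹ × 1.114×10^-5 / 4.774² = 6.178×10^4 N
Factor of safety n = P_cr / P = 61.776 / 35.7 = 1.73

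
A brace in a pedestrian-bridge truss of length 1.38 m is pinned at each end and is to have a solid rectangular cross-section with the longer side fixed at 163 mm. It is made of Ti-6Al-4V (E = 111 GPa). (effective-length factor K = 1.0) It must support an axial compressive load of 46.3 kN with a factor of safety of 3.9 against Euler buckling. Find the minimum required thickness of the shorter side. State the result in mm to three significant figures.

Required P_cr = n·P = 3.9 × 46.3 = 180.6 kN
L_e = K·L = 1 × 1.38 = 1.380 m
Required I = P_cr·L_e²/(π²E) = 1.806×10^5 × 1.380² / (π² × 1.11×10^11) = 3.139×10^-7 m⁴
I_req = 3.139×10^5 mm⁴
Rectangle, weak axis: I_min = h·b³/12 with h = 163 mm fixed  ⇒  b = (12I/h)^(1/3) = 28.5 mm

b ≈ 28.5 mm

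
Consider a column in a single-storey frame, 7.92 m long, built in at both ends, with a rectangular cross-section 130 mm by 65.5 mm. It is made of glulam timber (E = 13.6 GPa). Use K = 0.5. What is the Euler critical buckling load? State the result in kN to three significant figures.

P_cr ≈ 26.1 kN

Buckling occurs about the weak axis: I_min = h·b³/12 with b = 65.5 mm (the shorter side).
I_min = 130×65.5³/12 = 3.044×10^6 mm⁴
I = 3.044×10^6 mm⁴ = 3.044×10^-6 m⁴
Effective length L_e = K·L = 0.5 × 7.92 = 3.960 m
P_cr = π²EI / L_e² = π² × 13.6×10⁹ × 3.044×10^-6 / 3.960² = 2.606×10^4 N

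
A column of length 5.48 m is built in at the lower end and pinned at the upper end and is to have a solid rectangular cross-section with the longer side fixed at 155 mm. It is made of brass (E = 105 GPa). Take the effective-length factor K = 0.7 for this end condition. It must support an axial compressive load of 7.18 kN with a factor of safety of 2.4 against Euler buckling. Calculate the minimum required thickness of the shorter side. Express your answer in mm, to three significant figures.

b ≈ 26.7 mm

Required P_cr = n·P = 2.4 × 7.18 = 17.23 kN
L_e = K·L = 0.7 × 5.48 = 3.836 m
Required I = P_cr·L_e²/(π²E) = 1.723×10^4 × 3.836² / (π² × 1.05×10^11) = 2.447×10^-7 m⁴
I_req = 2.447×10^5 mm⁴
Rectangle, weak axis: I_min = h·b³/12 with h = 155 mm fixed  ⇒  b = (12I/h)^(1/3) = 26.7 mm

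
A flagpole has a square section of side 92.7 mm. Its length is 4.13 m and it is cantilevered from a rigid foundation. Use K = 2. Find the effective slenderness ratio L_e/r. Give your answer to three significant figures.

λ ≈ 309

For a square r = a/√12 = 92.7/√12 = 26.76 mm
L_e = K·L = 2 × 4.13 m = 8.260 m = 8260.0 mm
λ = L_e / r_min = 8260.0 / 26.76 = 309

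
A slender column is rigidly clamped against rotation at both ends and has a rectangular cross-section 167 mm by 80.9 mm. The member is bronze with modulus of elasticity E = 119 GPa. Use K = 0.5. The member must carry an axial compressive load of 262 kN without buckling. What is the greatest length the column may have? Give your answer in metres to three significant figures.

L_max ≈ 11.5 m

Buckling occurs about the weak axis: I_min = h·b³/12 with b = 80.9 mm (the shorter side).
I_min = 167×80.9³/12 = 7.369×10^6 mm⁴
I = 7.369×10^-6 m⁴
At the buckling limit P_cr = P = 2.620×10^5 N
From P_cr = π²EI/(K·L)²:  L = (1/K)·√(π²EI/P_cr) = (1/0.5)·√(π²×1.19×10^11×7.369×10^-6/2.620×10^5)
L = 11.5 m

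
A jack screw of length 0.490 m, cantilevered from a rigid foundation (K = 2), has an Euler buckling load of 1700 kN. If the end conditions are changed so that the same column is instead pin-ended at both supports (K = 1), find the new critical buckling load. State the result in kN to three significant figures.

P_cr ≈ 6800 kN

P_cr ∝ 1/K², so P_cr,new = P_cr,old × (K_old/K_new)² = 1700 × (2/1)²
= 1700 × 4.000 = 6800 kN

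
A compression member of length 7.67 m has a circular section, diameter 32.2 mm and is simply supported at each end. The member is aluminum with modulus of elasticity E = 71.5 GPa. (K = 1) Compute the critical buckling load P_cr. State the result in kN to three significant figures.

I = πd⁴/64 = π×32.2⁴/64 = 5.277×10^4 mm⁴
I = 5.277×10^4 mm⁴ = 5.277×10^-8 m⁴
Effective length L_e = K·L = 1 × 7.67 = 7.670 m
P_cr = π²EI / L_e² = π² × 71.5×10⁹ × 5.277×10^-8 / 7.670² = 633.0 N

P_cr ≈ 0.633 kN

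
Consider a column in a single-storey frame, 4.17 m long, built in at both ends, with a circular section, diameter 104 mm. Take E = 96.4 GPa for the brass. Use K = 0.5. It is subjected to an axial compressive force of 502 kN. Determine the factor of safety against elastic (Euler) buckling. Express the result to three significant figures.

I = πd⁴/64 = π×104⁴/64 = 5.743×10^6 mm⁴
I = 5.743×10^6 mm⁴ = 5.743×10^-6 m⁴
Effective length L_e = K·L = 0.5 × 4.17 = 2.085 m
P_cr = π²EI / L_e² = π² × 96.4×10⁹ × 5.743×10^-6 / 2.085² = 1.257×10^6 N
Factor of safety n = P_cr / P = 1256.8 / 502 = 2.50

n ≈ 2.50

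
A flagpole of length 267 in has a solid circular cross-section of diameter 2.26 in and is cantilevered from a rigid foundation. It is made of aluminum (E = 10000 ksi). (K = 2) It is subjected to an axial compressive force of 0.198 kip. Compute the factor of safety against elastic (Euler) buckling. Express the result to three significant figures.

I = πd⁴/64 = π×2.26⁴/64 = 1.281 in⁴
Effective length L_e = K·L = 2 × 267 = 534.0 in
P_cr = π²EI / L_e² = π² × 10000×10³ × 1.281 / 534.0² = 443.2 lb
Factor of safety n = P_cr / P = 0.44322 / 0.198 = 2.24

n ≈ 2.24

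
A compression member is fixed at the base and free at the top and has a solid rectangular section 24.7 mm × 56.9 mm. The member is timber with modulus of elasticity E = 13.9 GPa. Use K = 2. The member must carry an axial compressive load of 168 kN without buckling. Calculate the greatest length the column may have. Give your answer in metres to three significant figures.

L_max ≈ 0.121 m

Buckling occurs about the weak axis: I_min = h·b³/12 with b = 24.7 mm (the shorter side).
I_min = 56.9×24.7³/12 = 7.145×10^4 mm⁴
I = 7.145×10^-8 m⁴
At the buckling limit P_cr = P = 1.680×10^5 N
From P_cr = π²EI/(K·L)²:  L = (1/K)·√(π²EI/P_cr) = (1/2)·√(π²×1.39×10^10×7.145×10^-8/1.680×10^5)
L = 0.121 m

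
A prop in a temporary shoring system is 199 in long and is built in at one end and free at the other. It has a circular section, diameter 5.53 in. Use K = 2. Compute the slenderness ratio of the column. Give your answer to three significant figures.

I = πd⁴/64 = π×5.53⁴/64 = 45.91 in⁴
A = 24.02 in²;  r_min = √(I/A) = √(45.91/24.02) = 1.382 in
L_e = K·L = 2 × 199 = 398.0 in
λ = L_e / r_min = 398.00 / 1.382 = 288

λ ≈ 288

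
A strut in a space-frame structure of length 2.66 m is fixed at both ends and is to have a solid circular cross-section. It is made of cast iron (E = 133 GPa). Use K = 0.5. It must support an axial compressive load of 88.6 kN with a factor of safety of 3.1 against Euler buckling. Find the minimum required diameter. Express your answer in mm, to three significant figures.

d ≈ 52.4 mm

Required P_cr = n·P = 3.1 × 88.6 = 274.7 kN
L_e = K·L = 0.5 × 2.66 = 1.330 m
Required I = P_cr·L_e²/(π²E) = 2.747×10^5 × 1.330² / (π² × 1.33×10^11) = 3.701×10^-7 m⁴
I_req = 3.701×10^5 mm⁴
Solid circle: I = πd⁴/64  ⇒  d = (64I/π)^(1/4) = (64×3.701×10^5/π)^(1/4) = 52.4 mm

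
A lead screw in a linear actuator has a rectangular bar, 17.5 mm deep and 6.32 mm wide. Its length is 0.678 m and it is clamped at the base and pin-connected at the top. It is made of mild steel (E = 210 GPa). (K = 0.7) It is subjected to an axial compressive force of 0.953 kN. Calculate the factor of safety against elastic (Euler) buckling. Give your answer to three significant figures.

Buckling occurs about the weak axis: I_min = h·b³/12 with b = 6.32 mm (the shorter side).
I_min = 17.5×6.32³/12 = 368.1 mm⁴
I = 368.1 mm⁴ = 3.681×10^-10 m⁴
Effective length L_e = K·L = 0.7 × 0.678 = 0.4746 m
P_cr = π²EI / L_e² = π² × 210×10⁹ × 3.681×10^-10 / 0.4746² = 3.387×10^3 N
Factor of safety n = P_cr / P = 3.3874 / 0.953 = 3.55

n ≈ 3.55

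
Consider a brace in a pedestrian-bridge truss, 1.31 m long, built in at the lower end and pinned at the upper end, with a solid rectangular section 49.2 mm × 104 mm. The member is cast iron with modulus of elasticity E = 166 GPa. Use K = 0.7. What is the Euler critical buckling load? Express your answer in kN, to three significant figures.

P_cr ≈ 2010 kN

Buckling occurs about the weak axis: I_min = h·b³/12 with b = 49.2 mm (the shorter side).
I_min = 104×49.2³/12 = 1.032×10^6 mm⁴
I = 1.032×10^6 mm⁴ = 1.032×10^-6 m⁴
Effective length L_e = K·L = 0.7 × 1.31 = 0.9170 m
P_cr = π²EI / L_e² = π² × 166×10⁹ × 1.032×10^-6 / 0.9170² = 2.011×10^6 N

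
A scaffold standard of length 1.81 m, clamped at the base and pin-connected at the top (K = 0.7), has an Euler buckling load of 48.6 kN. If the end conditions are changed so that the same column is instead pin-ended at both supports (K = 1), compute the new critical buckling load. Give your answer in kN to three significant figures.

P_cr ∝ 1/K², so P_cr,new = P_cr,old × (K_old/K_new)² = 48.6 × (0.7/1)²
= 48.6 × 0.4900 = 23.8 kN

P_cr ≈ 23.8 kN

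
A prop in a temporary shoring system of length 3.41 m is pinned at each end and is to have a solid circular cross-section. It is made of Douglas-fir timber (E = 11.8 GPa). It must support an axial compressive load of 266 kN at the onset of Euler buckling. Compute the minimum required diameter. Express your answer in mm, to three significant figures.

d ≈ 153 mm

L_e = K·L = 1 × 3.41 = 3.410 m
Required I = P_cr·L_e²/(π²E) = 2.660×10^5 × 3.410² / (π² × 1.18×10^10) = 2.656×10^-5 m⁴
I_req = 2.656×10^7 mm⁴
Solid circle: I = πd⁴/64  ⇒  d = (64I/π)^(1/4) = (64×2.656×10^7/π)^(1/4) = 153 mm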